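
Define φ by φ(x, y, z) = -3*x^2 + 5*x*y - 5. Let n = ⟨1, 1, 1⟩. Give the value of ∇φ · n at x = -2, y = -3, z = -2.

∂φ/∂x = -6*x + 5*y
∂φ/∂y = 5*x
∂φ/∂z = 0
∇φ at (-2, -3, -2) = (-3, -10, 0)
∇φ · n = (-3)(1) + (-10)(1) + (0)(1) = -13

-13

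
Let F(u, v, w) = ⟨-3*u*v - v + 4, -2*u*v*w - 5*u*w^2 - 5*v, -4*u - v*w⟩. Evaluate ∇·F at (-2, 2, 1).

∂F₁/∂u = -3*v
∂F₂/∂v = -2*u*w - 5
∂F₃/∂w = -v
∇·F = -2*u*w - 4*v - 5
At (-2, 2, 1): -9.

-9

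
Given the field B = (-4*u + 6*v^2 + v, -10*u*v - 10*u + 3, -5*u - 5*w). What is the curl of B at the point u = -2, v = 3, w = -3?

(0, 5, -77)

(∇×B)₁ = ∂B₃/∂v − ∂B₂/∂w = 0
(∇×B)₂ = ∂B₁/∂w − ∂B₃/∂u = 5
(∇×B)₃ = ∂B₂/∂u − ∂B₁/∂v = -22*v - 11
∇×B = (0, 5, -22*v - 11)
At (-2, 3, -3): (0, 5, -77).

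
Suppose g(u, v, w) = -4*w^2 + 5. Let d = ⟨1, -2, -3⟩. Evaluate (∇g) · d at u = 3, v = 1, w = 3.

72

∂g/∂u = 0
∂g/∂v = 0
∂g/∂w = -8*w
∇g at (3, 1, 3) = (0, 0, -24)
∇g · d = (0)(1) + (0)(-2) + (-24)(-3) = 72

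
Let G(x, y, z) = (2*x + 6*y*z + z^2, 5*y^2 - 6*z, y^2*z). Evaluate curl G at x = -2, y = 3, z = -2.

(∇×G)₁ = ∂G₃/∂y − ∂G₂/∂z = 2*y*z + 6
(∇×G)₂ = ∂G₁/∂z − ∂G₃/∂x = 6*y + 2*z
(∇×G)₃ = ∂G₂/∂x − ∂G₁/∂y = -6*z
∇×G = (2*y*z + 6, 6*y + 2*z, -6*z)
At (-2, 3, -2): (-6, 14, 12).

(-6, 14, 12)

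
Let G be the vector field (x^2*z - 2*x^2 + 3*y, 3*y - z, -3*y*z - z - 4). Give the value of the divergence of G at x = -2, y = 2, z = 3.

-8

∂G₁/∂x = 2*x*z - 4*x
∂G₂/∂y = 3
∂G₃/∂z = -3*y - 1
∇·G = 2*x*z - 4*x - 3*y + 2
At (-2, 2, 3): -8.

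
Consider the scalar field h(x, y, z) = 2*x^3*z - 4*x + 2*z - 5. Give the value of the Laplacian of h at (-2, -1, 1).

∂²h/∂x² = 12*x*z
∂²h/∂y² = 0
∂²h/∂z² = 0
∇²h = 12*x*z
At (-2, -1, 1): -24.

-24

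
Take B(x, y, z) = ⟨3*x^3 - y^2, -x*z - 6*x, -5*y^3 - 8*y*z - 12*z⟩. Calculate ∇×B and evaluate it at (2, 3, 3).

(∇×B)₁ = ∂B₃/∂y − ∂B₂/∂z = x - 15*y^2 - 8*z
(∇×B)₂ = ∂B₁/∂z − ∂B₃/∂x = 0
(∇×B)₃ = ∂B₂/∂x − ∂B₁/∂y = 2*y - z - 6
∇×B = (x - 15*y^2 - 8*z, 0, 2*y - z - 6)
At (2, 3, 3): (-157, 0, -3).

(-157, 0, -3)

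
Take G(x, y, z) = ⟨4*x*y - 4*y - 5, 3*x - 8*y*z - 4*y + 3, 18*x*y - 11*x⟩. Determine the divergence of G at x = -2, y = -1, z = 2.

-24

∂G₁/∂x = 4*y
∂G₂/∂y = -8*z - 4
∂G₃/∂z = 0
∇·G = 4*y - 8*z - 4
At (-2, -1, 2): -24.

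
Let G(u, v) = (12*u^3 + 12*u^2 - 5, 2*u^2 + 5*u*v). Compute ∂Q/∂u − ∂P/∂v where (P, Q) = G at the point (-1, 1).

1

∂G₂/∂u = 4*u + 5*v
∂G₁/∂v = 0
Scalar curl = 4*u + 5*v
At (-1, 1): 1.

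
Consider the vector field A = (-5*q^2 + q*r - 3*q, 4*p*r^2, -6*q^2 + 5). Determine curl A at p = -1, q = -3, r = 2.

(∇×A)₁ = ∂A₃/∂q − ∂A₂/∂r = -8*p*r - 12*q
(∇×A)₂ = ∂A₁/∂r − ∂A₃/∂p = q
(∇×A)₃ = ∂A₂/∂p − ∂A₁/∂q = 10*q + 4*r^2 - r + 3
∇×A = (-8*p*r - 12*q, q, 10*q + 4*r^2 - r + 3)
At (-1, -3, 2): (52, -3, -13).

(52, -3, -13)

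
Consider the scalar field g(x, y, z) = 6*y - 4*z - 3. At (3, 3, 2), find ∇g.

(0, 6, -4)

∂g/∂x = 0
∂g/∂y = 6
∂g/∂z = -4
∇g = (0, 6, -4)
At (3, 3, 2): (0, 6, -4).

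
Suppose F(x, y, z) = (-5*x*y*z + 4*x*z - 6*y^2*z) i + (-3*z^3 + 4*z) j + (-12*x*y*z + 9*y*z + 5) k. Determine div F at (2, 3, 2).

-67

∂F₁/∂x = -5*y*z + 4*z
∂F₂/∂y = 0
∂F₃/∂z = -12*x*y + 9*y
∇·F = -12*x*y - 5*y*z + 9*y + 4*z
At (2, 3, 2): -67.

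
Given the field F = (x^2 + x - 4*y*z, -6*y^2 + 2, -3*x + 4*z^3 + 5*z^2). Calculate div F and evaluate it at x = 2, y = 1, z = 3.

∂F₁/∂x = 2*x + 1
∂F₂/∂y = -12*y
∂F₃/∂z = 12*z^2 + 10*z
∇·F = 2*x - 12*y + 12*z^2 + 10*z + 1
At (2, 1, 3): 131.

131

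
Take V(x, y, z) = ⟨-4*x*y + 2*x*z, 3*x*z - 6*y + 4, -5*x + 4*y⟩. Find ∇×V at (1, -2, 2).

(∇×V)₁ = ∂V₃/∂y − ∂V₂/∂z = -3*x + 4
(∇×V)₂ = ∂V₁/∂z − ∂V₃/∂x = 2*x + 5
(∇×V)₃ = ∂V₂/∂x − ∂V₁/∂y = 4*x + 3*z
∇×V = (-3*x + 4, 2*x + 5, 4*x + 3*z)
At (1, -2, 2): (1, 7, 10).

(1, 7, 10)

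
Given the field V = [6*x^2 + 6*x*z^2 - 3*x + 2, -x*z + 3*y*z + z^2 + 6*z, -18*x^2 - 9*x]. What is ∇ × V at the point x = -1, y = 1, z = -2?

(-6, -3, 2)

(∇×V)₁ = ∂V₃/∂y − ∂V₂/∂z = x - 3*y - 2*z - 6
(∇×V)₂ = ∂V₁/∂z − ∂V₃/∂x = 12*x*z + 36*x + 9
(∇×V)₃ = ∂V₂/∂x − ∂V₁/∂y = -z
∇×V = (x - 3*y - 2*z - 6, 12*x*z + 36*x + 9, -z)
At (-1, 1, -2): (-6, -3, 2).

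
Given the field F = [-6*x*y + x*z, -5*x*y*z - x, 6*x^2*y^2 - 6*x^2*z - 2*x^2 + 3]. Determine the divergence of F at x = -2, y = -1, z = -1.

-29

∂F₁/∂x = -6*y + z
∂F₂/∂y = -5*x*z
∂F₃/∂z = -6*x^2
∇·F = -6*x^2 - 5*x*z - 6*y + z
At (-2, -1, -1): -29.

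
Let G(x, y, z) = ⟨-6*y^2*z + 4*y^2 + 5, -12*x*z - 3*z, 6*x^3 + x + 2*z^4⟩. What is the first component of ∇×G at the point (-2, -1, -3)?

-21

(∇×G)_1 = ∂G₃/∂y − ∂G₂/∂z
= 0 − (-12*x - 3)
= 12*x + 3
At (-2, -1, -3): -21.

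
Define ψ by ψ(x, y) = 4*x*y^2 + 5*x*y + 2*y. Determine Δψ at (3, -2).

24

∂²ψ/∂x² = 0
∂²ψ/∂y² = 8*x
∇²ψ = 8*x
At (3, -2): 24.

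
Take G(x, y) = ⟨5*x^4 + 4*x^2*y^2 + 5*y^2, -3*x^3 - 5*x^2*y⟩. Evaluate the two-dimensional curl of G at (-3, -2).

23

∂G₂/∂x = -9*x^2 - 10*x*y
∂G₁/∂y = 8*x^2*y + 10*y
Scalar curl = -8*x^2*y - 9*x^2 - 10*x*y - 10*y
At (-3, -2): 23.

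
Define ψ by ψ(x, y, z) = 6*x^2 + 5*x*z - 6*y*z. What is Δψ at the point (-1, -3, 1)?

∂²ψ/∂x² = 12
∂²ψ/∂y² = 0
∂²ψ/∂z² = 0
∇²ψ = 12
At (-1, -3, 1): 12.

12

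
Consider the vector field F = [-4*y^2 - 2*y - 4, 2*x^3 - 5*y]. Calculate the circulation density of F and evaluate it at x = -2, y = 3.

∂F₂/∂x = 6*x^2
∂F₁/∂y = -8*y - 2
Scalar curl = 6*x^2 + 8*y + 2
At (-2, 3): 50.

50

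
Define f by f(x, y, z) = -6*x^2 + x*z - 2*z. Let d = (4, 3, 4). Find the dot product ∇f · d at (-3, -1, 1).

∂f/∂x = -12*x + z
∂f/∂y = 0
∂f/∂z = x - 2
∇f at (-3, -1, 1) = (37, 0, -5)
∇f · d = (37)(4) + (0)(3) + (-5)(4) = 128

128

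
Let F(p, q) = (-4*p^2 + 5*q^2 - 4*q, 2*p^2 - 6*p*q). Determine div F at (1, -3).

∂F₁/∂p = -8*p
∂F₂/∂q = -6*p
∇·F = -14*p
At (1, -3): -14.

-14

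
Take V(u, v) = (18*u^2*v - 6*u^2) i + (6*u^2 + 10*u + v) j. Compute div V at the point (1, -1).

-47

∂V₁/∂u = 36*u*v - 12*u
∂V₂/∂v = 1
∇·V = 36*u*v - 12*u + 1
At (1, -1): -47.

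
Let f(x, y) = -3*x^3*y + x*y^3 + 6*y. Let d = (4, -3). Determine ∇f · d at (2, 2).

-274

∂f/∂x = -9*x^2*y + y^3
∂f/∂y = -3*x^3 + 3*x*y^2 + 6
∇f at (2, 2) = (-64, 6)
∇f · d = (-64)(4) + (6)(-3) = -274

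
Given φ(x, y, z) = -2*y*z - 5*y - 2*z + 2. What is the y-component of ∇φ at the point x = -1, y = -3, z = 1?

-7

(∇φ)_2 = ∂φ/∂y = -2*z - 5
At (-1, -3, 1): -7.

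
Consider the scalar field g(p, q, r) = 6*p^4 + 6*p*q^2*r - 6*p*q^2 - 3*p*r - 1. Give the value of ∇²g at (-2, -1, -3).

∂²g/∂p² = 72*p^2
∂²g/∂q² = 12*p*(r - 1)
∂²g/∂r² = 0
∇²g = 72*p^2 + 12*p*r - 12*p
At (-2, -1, -3): 384.

384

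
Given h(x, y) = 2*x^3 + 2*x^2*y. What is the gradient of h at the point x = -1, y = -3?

(18, 2)

∂h/∂x = 6*x^2 + 4*x*y
∂h/∂y = 2*x^2
∇h = (6*x^2 + 4*x*y, 2*x^2)
At (-1, -3): (18, 2).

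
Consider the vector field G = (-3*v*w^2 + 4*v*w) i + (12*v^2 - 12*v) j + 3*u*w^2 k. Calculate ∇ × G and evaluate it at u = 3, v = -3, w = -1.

(0, -33, 7)

(∇×G)₁ = ∂G₃/∂v − ∂G₂/∂w = 0
(∇×G)₂ = ∂G₁/∂w − ∂G₃/∂u = -6*v*w + 4*v - 3*w^2
(∇×G)₃ = ∂G₂/∂u − ∂G₁/∂v = 3*w^2 - 4*w
∇×G = (0, -6*v*w + 4*v - 3*w^2, 3*w^2 - 4*w)
At (3, -3, -1): (0, -33, 7).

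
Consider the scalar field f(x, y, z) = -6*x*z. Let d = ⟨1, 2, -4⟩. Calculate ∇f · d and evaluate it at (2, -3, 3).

∂f/∂x = -6*z
∂f/∂y = 0
∂f/∂z = -6*x
∇f at (2, -3, 3) = (-18, 0, -12)
∇f · d = (-18)(1) + (0)(2) + (-12)(-4) = 30

30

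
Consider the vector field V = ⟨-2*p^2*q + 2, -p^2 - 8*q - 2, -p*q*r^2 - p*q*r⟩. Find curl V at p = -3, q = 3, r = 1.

(∇×V)₁ = ∂V₃/∂q − ∂V₂/∂r = -p*r^2 - p*r
(∇×V)₂ = ∂V₁/∂r − ∂V₃/∂p = q*r^2 + q*r
(∇×V)₃ = ∂V₂/∂p − ∂V₁/∂q = 2*p^2 - 2*p
∇×V = (-p*r^2 - p*r, q*r^2 + q*r, 2*p^2 - 2*p)
At (-3, 3, 1): (6, 6, 24).

(6, 6, 24)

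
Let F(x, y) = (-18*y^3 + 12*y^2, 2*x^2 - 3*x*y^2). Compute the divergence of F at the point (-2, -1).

∂F₁/∂x = 0
∂F₂/∂y = -6*x*y
∇·F = -6*x*y
At (-2, -1): -12.

-12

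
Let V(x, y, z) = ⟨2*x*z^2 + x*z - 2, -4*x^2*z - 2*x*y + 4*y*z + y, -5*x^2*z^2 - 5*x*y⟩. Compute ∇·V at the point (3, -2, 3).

-242

∂V₁/∂x = 2*z^2 + z
∂V₂/∂y = -2*x + 4*z + 1
∂V₃/∂z = -10*x^2*z
∇·V = -10*x^2*z - 2*x + 2*z^2 + 5*z + 1
At (3, -2, 3): -242.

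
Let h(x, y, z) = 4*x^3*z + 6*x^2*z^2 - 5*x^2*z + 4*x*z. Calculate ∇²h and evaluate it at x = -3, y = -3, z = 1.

38

∂²h/∂x² = 2*z*(12*x + 6*z - 5)
∂²h/∂y² = 0
∂²h/∂z² = 12*x^2
∇²h = 12*x^2 + 24*x*z + 12*z^2 - 10*z
At (-3, -3, 1): 38.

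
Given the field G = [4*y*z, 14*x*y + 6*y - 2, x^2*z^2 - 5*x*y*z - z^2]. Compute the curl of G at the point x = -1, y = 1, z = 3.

(15, 37, 2)

(∇×G)₁ = ∂G₃/∂y − ∂G₂/∂z = -5*x*z
(∇×G)₂ = ∂G₁/∂z − ∂G₃/∂x = -2*x*z^2 + 5*y*z + 4*y
(∇×G)₃ = ∂G₂/∂x − ∂G₁/∂y = 14*y - 4*z
∇×G = (-5*x*z, -2*x*z^2 + 5*y*z + 4*y, 14*y - 4*z)
At (-1, 1, 3): (15, 37, 2).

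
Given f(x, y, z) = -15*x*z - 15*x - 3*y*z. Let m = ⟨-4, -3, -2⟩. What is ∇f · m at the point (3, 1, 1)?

∂f/∂x = -15*z - 15
∂f/∂y = -3*z
∂f/∂z = -15*x - 3*y
∇f at (3, 1, 1) = (-30, -3, -48)
∇f · m = (-30)(-4) + (-3)(-3) + (-48)(-2) = 225

225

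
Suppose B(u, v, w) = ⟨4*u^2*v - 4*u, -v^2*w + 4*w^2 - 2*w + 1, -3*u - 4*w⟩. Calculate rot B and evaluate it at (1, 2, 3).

(-18, 3, -4)

(∇×B)₁ = ∂B₃/∂v − ∂B₂/∂w = v^2 - 8*w + 2
(∇×B)₂ = ∂B₁/∂w − ∂B₃/∂u = 3
(∇×B)₃ = ∂B₂/∂u − ∂B₁/∂v = -4*u^2
∇×B = (v^2 - 8*w + 2, 3, -4*u^2)
At (1, 2, 3): (-18, 3, -4).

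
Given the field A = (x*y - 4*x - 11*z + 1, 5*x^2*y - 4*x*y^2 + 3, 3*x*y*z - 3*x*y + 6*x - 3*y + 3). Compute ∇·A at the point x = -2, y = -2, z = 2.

∂A₁/∂x = y - 4
∂A₂/∂y = 5*x^2 - 8*x*y
∂A₃/∂z = 3*x*y
∇·A = 5*x^2 - 5*x*y + y - 4
At (-2, -2, 2): -6.

-6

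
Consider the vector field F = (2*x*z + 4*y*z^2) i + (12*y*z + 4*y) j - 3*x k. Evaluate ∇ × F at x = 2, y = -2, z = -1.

(24, 23, -4)

(∇×F)₁ = ∂F₃/∂y − ∂F₂/∂z = -12*y
(∇×F)₂ = ∂F₁/∂z − ∂F₃/∂x = 2*x + 8*y*z + 3
(∇×F)₃ = ∂F₂/∂x − ∂F₁/∂y = -4*z^2
∇×F = (-12*y, 2*x + 8*y*z + 3, -4*z^2)
At (2, -2, -1): (24, 23, -4).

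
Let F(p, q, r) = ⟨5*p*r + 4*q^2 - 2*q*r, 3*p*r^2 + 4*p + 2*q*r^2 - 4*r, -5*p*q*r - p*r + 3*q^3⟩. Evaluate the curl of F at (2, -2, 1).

(∇×F)₁ = ∂F₃/∂q − ∂F₂/∂r = -11*p*r + 9*q^2 - 4*q*r + 4
(∇×F)₂ = ∂F₁/∂r − ∂F₃/∂p = 5*p + 5*q*r - 2*q + r
(∇×F)₃ = ∂F₂/∂p − ∂F₁/∂q = -8*q + 3*r^2 + 2*r + 4
∇×F = (-11*p*r + 9*q^2 - 4*q*r + 4, 5*p + 5*q*r - 2*q + r, -8*q + 3*r^2 + 2*r + 4)
At (2, -2, 1): (26, 5, 25).

(26, 5, 25)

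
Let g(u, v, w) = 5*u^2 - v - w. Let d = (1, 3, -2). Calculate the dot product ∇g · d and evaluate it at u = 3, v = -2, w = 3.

∂g/∂u = 10*u
∂g/∂v = -1
∂g/∂w = -1
∇g at (3, -2, 3) = (30, -1, -1)
∇g · d = (30)(1) + (-1)(3) + (-1)(-2) = 29

29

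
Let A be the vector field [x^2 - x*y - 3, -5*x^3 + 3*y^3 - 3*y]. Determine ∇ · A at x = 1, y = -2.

∂A₁/∂x = 2*x - y
∂A₂/∂y = 9*y^2 - 3
∇·A = 2*x + 9*y^2 - y - 3
At (1, -2): 37.

37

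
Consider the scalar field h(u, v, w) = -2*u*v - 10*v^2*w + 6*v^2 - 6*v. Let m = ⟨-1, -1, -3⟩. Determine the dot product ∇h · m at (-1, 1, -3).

-36

∂h/∂u = -2*v
∂h/∂v = -2*u - 20*v*w + 12*v - 6
∂h/∂w = -10*v^2
∇h at (-1, 1, -3) = (-2, 68, -10)
∇h · m = (-2)(-1) + (68)(-1) + (-10)(-3) = -36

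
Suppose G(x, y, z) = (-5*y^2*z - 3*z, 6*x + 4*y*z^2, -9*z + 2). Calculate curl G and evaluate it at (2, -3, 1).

(24, -48, -24)

(∇×G)₁ = ∂G₃/∂y − ∂G₂/∂z = -8*y*z
(∇×G)₂ = ∂G₁/∂z − ∂G₃/∂x = -5*y^2 - 3
(∇×G)₃ = ∂G₂/∂x − ∂G₁/∂y = 10*y*z + 6
∇×G = (-8*y*z, -5*y^2 - 3, 10*y*z + 6)
At (2, -3, 1): (24, -48, -24).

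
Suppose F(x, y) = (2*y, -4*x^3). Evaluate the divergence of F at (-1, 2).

∂F₁/∂x = 0
∂F₂/∂y = 0
∇·F = 0
At (-1, 2): 0.

0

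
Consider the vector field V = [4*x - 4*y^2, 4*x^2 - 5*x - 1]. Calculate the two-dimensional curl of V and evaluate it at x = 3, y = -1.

∂V₂/∂x = 8*x - 5
∂V₁/∂y = -8*y
Scalar curl = 8*x + 8*y - 5
At (3, -1): 11.

11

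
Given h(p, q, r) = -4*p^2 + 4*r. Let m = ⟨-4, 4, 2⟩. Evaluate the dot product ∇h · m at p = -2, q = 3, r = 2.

-56

∂h/∂p = -8*p
∂h/∂q = 0
∂h/∂r = 4
∇h at (-2, 3, 2) = (16, 0, 4)
∇h · m = (16)(-4) + (0)(4) + (4)(2) = -56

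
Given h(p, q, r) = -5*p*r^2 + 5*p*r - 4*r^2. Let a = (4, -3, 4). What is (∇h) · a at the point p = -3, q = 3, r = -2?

-356

∂h/∂p = -5*r^2 + 5*r
∂h/∂q = 0
∂h/∂r = -10*p*r + 5*p - 8*r
∇h at (-3, 3, -2) = (-30, 0, -59)
∇h · a = (-30)(4) + (0)(-3) + (-59)(4) = -356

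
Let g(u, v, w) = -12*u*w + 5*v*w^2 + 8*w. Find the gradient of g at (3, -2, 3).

(-36, 45, -88)

∂g/∂u = -12*w
∂g/∂v = 5*w^2
∂g/∂w = -12*u + 10*v*w + 8
∇g = (-12*w, 5*w^2, -12*u + 10*v*w + 8)
At (3, -2, 3): (-36, 45, -88).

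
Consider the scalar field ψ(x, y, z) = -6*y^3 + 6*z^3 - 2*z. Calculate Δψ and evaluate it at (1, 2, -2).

-144

∂²ψ/∂x² = 0
∂²ψ/∂y² = -36*y
∂²ψ/∂z² = 36*z
∇²ψ = -36*y + 36*z
At (1, 2, -2): -144.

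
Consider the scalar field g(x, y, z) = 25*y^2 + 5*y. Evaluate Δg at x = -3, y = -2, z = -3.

∂²g/∂x² = 0
∂²g/∂y² = 50
∂²g/∂z² = 0
∇²g = 50
At (-3, -2, -3): 50.

50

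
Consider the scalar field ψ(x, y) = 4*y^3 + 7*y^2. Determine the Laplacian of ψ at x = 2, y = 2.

∂²ψ/∂x² = 0
∂²ψ/∂y² = 2*(12*y + 7)
∇²ψ = 24*y + 14
At (2, 2): 62.

62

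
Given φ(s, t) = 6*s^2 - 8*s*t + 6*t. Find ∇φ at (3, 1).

∂φ/∂s = 12*s - 8*t
∂φ/∂t = -8*s + 6
∇φ = (12*s - 8*t, -8*s + 6)
At (3, 1): (28, -18).

(28, -18)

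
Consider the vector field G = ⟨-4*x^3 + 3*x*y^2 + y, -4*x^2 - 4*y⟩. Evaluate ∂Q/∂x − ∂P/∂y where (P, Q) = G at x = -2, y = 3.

51

∂G₂/∂x = -8*x
∂G₁/∂y = 6*x*y + 1
Scalar curl = -6*x*y - 8*x - 1
At (-2, 3): 51.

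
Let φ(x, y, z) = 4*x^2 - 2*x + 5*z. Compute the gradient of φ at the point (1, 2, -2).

(6, 0, 5)

∂φ/∂x = 8*x - 2
∂φ/∂y = 0
∂φ/∂z = 5
∇φ = (8*x - 2, 0, 5)
At (1, 2, -2): (6, 0, 5).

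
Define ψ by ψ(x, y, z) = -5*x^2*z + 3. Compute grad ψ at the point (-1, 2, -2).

∂ψ/∂x = -10*x*z
∂ψ/∂y = 0
∂ψ/∂z = -5*x^2
∇ψ = (-10*x*z, 0, -5*x^2)
At (-1, 2, -2): (-20, 0, -5).

(-20, 0, -5)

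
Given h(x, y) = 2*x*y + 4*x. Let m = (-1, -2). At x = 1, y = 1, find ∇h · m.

∂h/∂x = 2*y + 4
∂h/∂y = 2*x
∇h at (1, 1) = (6, 2)
∇h · m = (6)(-1) + (2)(-2) = -10

-10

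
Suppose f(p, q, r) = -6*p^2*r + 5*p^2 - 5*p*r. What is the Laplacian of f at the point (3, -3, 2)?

∂²f/∂p² = 2*(-6*r + 5)
∂²f/∂q² = 0
∂²f/∂r² = 0
∇²f = -12*r + 10
At (3, -3, 2): -14.

-14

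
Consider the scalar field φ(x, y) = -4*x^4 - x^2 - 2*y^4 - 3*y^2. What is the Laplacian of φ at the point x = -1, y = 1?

-80

∂²φ/∂x² = -2*(24*x^2 + 1)
∂²φ/∂y² = -6*(4*y^2 + 1)
∇²φ = -48*x^2 - 24*y^2 - 8
At (-1, 1): -80.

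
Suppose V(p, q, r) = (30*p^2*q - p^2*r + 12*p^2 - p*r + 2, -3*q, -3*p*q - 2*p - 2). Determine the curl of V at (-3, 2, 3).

(9, 2, -270)

(∇×V)₁ = ∂V₃/∂q − ∂V₂/∂r = -3*p
(∇×V)₂ = ∂V₁/∂r − ∂V₃/∂p = -p^2 - p + 3*q + 2
(∇×V)₃ = ∂V₂/∂p − ∂V₁/∂q = -30*p^2
∇×V = (-3*p, -p^2 - p + 3*q + 2, -30*p^2)
At (-3, 2, 3): (9, 2, -270).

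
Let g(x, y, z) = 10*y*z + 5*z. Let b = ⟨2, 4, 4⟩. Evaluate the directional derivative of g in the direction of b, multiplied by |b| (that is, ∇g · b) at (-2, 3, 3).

260

∂g/∂x = 0
∂g/∂y = 10*z
∂g/∂z = 10*y + 5
∇g at (-2, 3, 3) = (0, 30, 35)
∇g · b = (0)(2) + (30)(4) + (35)(4) = 260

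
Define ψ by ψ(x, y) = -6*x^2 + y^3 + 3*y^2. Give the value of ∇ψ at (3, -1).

(-36, -3)

∂ψ/∂x = -12*x
∂ψ/∂y = 3*y^2 + 6*y
∇ψ = (-12*x, 3*y^2 + 6*y)
At (3, -1): (-36, -3).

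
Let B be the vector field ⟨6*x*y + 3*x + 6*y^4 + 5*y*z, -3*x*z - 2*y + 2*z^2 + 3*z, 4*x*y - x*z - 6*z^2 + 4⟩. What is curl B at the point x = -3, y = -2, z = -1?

(∇×B)₁ = ∂B₃/∂y − ∂B₂/∂z = 7*x - 4*z - 3
(∇×B)₂ = ∂B₁/∂z − ∂B₃/∂x = y + z
(∇×B)₃ = ∂B₂/∂x − ∂B₁/∂y = -6*x - 24*y^3 - 8*z
∇×B = (7*x - 4*z - 3, y + z, -6*x - 24*y^3 - 8*z)
At (-3, -2, -1): (-20, -3, 218).

(-20, -3, 218)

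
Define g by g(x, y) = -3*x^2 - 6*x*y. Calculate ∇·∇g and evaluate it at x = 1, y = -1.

∂²g/∂x² = -6
∂²g/∂y² = 0
∇²g = -6
At (1, -1): -6.

-6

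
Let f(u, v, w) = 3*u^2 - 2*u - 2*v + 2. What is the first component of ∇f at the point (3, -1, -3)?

16

(∇f)_1 = ∂f/∂u = 6*u - 2
At (3, -1, -3): 16.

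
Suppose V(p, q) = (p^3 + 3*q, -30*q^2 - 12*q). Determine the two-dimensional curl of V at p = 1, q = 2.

∂V₂/∂p = 0
∂V₁/∂q = 3
Scalar curl = -3
At (1, 2): -3.

-3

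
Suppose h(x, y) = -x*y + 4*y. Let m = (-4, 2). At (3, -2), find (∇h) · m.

-6

∂h/∂x = -y
∂h/∂y = -x + 4
∇h at (3, -2) = (2, 1)
∇h · m = (2)(-4) + (1)(2) = -6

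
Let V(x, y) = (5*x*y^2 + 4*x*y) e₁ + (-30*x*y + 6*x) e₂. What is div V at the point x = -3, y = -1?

91

∂V₁/∂x = 5*y^2 + 4*y
∂V₂/∂y = -30*x
∇·V = -30*x + 5*y^2 + 4*y
At (-3, -1): 91.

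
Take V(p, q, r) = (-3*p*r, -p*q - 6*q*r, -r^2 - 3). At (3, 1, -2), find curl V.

(∇×V)₁ = ∂V₃/∂q − ∂V₂/∂r = 6*q
(∇×V)₂ = ∂V₁/∂r − ∂V₃/∂p = -3*p
(∇×V)₃ = ∂V₂/∂p − ∂V₁/∂q = -q
∇×V = (6*q, -3*p, -q)
At (3, 1, -2): (6, -9, -1).

(6, -9, -1)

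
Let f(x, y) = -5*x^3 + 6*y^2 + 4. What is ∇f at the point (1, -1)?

∂f/∂x = -15*x^2
∂f/∂y = 12*y
∇f = (-15*x^2, 12*y)
At (1, -1): (-15, -12).

(-15, -12)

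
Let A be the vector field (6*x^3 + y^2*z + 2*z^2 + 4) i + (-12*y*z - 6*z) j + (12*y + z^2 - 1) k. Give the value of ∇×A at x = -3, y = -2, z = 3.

(-6, 16, 12)

(∇×A)₁ = ∂A₃/∂y − ∂A₂/∂z = 12*y + 18
(∇×A)₂ = ∂A₁/∂z − ∂A₃/∂x = y^2 + 4*z
(∇×A)₃ = ∂A₂/∂x − ∂A₁/∂y = -2*y*z
∇×A = (12*y + 18, y^2 + 4*z, -2*y*z)
At (-3, -2, 3): (-6, 16, 12).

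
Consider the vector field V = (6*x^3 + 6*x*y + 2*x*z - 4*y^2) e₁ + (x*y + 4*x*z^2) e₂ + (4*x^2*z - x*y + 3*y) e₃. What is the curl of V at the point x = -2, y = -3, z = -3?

(∇×V)₁ = ∂V₃/∂y − ∂V₂/∂z = -8*x*z - x + 3
(∇×V)₂ = ∂V₁/∂z − ∂V₃/∂x = -8*x*z + 2*x + y
(∇×V)₃ = ∂V₂/∂x − ∂V₁/∂y = -6*x + 9*y + 4*z^2
∇×V = (-8*x*z - x + 3, -8*x*z + 2*x + y, -6*x + 9*y + 4*z^2)
At (-2, -3, -3): (-43, -55, 21).

(-43, -55, 21)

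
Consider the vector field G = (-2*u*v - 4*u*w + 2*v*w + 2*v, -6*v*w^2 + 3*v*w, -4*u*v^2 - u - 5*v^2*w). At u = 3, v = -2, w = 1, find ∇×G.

(∇×G)₁ = ∂G₃/∂v − ∂G₂/∂w = -8*u*v + 2*v*w - 3*v
(∇×G)₂ = ∂G₁/∂w − ∂G₃/∂u = -4*u + 4*v^2 + 2*v + 1
(∇×G)₃ = ∂G₂/∂u − ∂G₁/∂v = 2*u - 2*w - 2
∇×G = (-8*u*v + 2*v*w - 3*v, -4*u + 4*v^2 + 2*v + 1, 2*u - 2*w - 2)
At (3, -2, 1): (50, 1, 2).

(50, 1, 2)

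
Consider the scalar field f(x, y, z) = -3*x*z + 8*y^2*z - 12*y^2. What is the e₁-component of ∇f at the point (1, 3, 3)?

(∇f)_1 = ∂f/∂x = -3*z
At (1, 3, 3): -9.

-9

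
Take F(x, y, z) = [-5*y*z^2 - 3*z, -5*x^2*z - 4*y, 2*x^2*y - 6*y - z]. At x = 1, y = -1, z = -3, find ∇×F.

(∇×F)₁ = ∂F₃/∂y − ∂F₂/∂z = 7*x^2 - 6
(∇×F)₂ = ∂F₁/∂z − ∂F₃/∂x = -4*x*y - 10*y*z - 3
(∇×F)₃ = ∂F₂/∂x − ∂F₁/∂y = -10*x*z + 5*z^2
∇×F = (7*x^2 - 6, -4*x*y - 10*y*z - 3, -10*x*z + 5*z^2)
At (1, -1, -3): (1, -29, 75).

(1, -29, 75)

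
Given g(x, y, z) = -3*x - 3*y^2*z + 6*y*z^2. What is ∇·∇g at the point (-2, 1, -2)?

∂²g/∂x² = 0
∂²g/∂y² = -6*z
∂²g/∂z² = 12*y
∇²g = 12*y - 6*z
At (-2, 1, -2): 24.

24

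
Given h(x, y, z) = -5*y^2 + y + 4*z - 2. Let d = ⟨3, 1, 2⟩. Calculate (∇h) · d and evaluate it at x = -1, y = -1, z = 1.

19

∂h/∂x = 0
∂h/∂y = -10*y + 1
∂h/∂z = 4
∇h at (-1, -1, 1) = (0, 11, 4)
∇h · d = (0)(3) + (11)(1) + (4)(2) = 19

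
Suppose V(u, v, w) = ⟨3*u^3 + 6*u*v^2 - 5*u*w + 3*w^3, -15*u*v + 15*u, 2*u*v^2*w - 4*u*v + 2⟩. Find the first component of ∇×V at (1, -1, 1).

-8

(∇×V)_1 = ∂V₃/∂v − ∂V₂/∂w
= 4*u*v*w - 4*u − (0)
= 4*u*v*w - 4*u
At (1, -1, 1): -8.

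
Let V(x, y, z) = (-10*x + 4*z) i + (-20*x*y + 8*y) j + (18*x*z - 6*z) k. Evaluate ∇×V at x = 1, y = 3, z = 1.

(0, -14, -60)

(∇×V)₁ = ∂V₃/∂y − ∂V₂/∂z = 0
(∇×V)₂ = ∂V₁/∂z − ∂V₃/∂x = -18*z + 4
(∇×V)₃ = ∂V₂/∂x − ∂V₁/∂y = -20*y
∇×V = (0, -18*z + 4, -20*y)
At (1, 3, 1): (0, -14, -60).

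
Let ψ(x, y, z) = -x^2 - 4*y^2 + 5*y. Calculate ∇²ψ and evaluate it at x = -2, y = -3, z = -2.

-10

∂²ψ/∂x² = -2
∂²ψ/∂y² = -8
∂²ψ/∂z² = 0
∇²ψ = -10
At (-2, -3, -2): -10.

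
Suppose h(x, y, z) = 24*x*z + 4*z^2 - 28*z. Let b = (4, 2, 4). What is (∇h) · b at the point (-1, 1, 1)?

∂h/∂x = 24*z
∂h/∂y = 0
∂h/∂z = 24*x + 8*z - 28
∇h at (-1, 1, 1) = (24, 0, -44)
∇h · b = (24)(4) + (0)(2) + (-44)(4) = -80

-80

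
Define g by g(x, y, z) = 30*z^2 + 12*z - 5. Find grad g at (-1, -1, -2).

∂g/∂x = 0
∂g/∂y = 0
∂g/∂z = 60*z + 12
∇g = (0, 0, 60*z + 12)
At (-1, -1, -2): (0, 0, -108).

(0, 0, -108)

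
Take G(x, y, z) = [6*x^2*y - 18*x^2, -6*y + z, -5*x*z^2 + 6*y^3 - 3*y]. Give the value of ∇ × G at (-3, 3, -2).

(158, 20, -54)

(∇×G)₁ = ∂G₃/∂y − ∂G₂/∂z = 18*y^2 - 4
(∇×G)₂ = ∂G₁/∂z − ∂G₃/∂x = 5*z^2
(∇×G)₃ = ∂G₂/∂x − ∂G₁/∂y = -6*x^2
∇×G = (18*y^2 - 4, 5*z^2, -6*x^2)
At (-3, 3, -2): (158, 20, -54).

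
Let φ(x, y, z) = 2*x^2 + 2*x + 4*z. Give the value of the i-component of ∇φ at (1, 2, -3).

(∇φ)_1 = ∂φ/∂x = 4*x + 2
At (1, 2, -3): 6.

6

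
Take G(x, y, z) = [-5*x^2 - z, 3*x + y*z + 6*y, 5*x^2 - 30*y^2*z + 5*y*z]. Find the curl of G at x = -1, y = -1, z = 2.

(∇×G)₁ = ∂G₃/∂y − ∂G₂/∂z = -60*y*z - y + 5*z
(∇×G)₂ = ∂G₁/∂z − ∂G₃/∂x = -10*x - 1
(∇×G)₃ = ∂G₂/∂x − ∂G₁/∂y = 3
∇×G = (-60*y*z - y + 5*z, -10*x - 1, 3)
At (-1, -1, 2): (131, 9, 3).

(131, 9, 3)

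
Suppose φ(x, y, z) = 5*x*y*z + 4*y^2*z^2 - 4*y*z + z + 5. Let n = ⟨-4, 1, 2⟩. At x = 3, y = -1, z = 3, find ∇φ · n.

∂φ/∂x = 5*y*z
∂φ/∂y = 5*x*z + 8*y*z^2 - 4*z
∂φ/∂z = 5*x*y + 8*y^2*z - 4*y + 1
∇φ at (3, -1, 3) = (-15, -39, 14)
∇φ · n = (-15)(-4) + (-39)(1) + (14)(2) = 49

49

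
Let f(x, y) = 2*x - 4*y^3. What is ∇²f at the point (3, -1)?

24

∂²f/∂x² = 0
∂²f/∂y² = -24*y
∇²f = -24*y
At (3, -1): 24.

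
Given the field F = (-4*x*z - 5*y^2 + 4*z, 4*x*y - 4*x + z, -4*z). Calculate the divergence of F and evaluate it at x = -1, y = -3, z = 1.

∂F₁/∂x = -4*z
∂F₂/∂y = 4*x
∂F₃/∂z = -4
∇·F = 4*x - 4*z - 4
At (-1, -3, 1): -12.

-12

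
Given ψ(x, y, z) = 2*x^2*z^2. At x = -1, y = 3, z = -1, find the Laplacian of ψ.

8

∂²ψ/∂x² = 4*z^2
∂²ψ/∂y² = 0
∂²ψ/∂z² = 4*x^2
∇²ψ = 4*x^2 + 4*z^2
At (-1, 3, -1): 8.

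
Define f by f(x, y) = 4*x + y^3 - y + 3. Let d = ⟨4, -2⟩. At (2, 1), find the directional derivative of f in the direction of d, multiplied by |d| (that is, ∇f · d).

12

∂f/∂x = 4
∂f/∂y = 3*y^2 - 1
∇f at (2, 1) = (4, 2)
∇f · d = (4)(4) + (2)(-2) = 12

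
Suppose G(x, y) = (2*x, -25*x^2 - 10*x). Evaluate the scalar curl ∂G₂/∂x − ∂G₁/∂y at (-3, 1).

140

∂G₂/∂x = -50*x - 10
∂G₁/∂y = 0
Scalar curl = -50*x - 10
At (-3, 1): 140.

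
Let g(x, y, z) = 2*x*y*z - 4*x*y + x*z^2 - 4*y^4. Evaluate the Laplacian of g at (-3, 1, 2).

-54

∂²g/∂x² = 0
∂²g/∂y² = -48*y^2
∂²g/∂z² = 2*x
∇²g = 2*x - 48*y^2
At (-3, 1, 2): -54.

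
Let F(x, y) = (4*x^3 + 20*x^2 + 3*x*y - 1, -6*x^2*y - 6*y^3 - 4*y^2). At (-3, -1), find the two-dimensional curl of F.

∂F₂/∂x = -12*x*y
∂F₁/∂y = 3*x
Scalar curl = -12*x*y - 3*x
At (-3, -1): -27.

-27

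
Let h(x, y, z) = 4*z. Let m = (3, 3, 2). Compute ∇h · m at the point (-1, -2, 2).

8

∂h/∂x = 0
∂h/∂y = 0
∂h/∂z = 4
∇h at (-1, -2, 2) = (0, 0, 4)
∇h · m = (0)(3) + (0)(3) + (4)(2) = 8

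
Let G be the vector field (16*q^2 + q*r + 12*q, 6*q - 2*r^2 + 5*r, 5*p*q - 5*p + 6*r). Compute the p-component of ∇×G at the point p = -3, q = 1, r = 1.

(∇×G)_1 = ∂G₃/∂q − ∂G₂/∂r
= 5*p − (-4*r + 5)
= 5*p + 4*r - 5
At (-3, 1, 1): -16.

-16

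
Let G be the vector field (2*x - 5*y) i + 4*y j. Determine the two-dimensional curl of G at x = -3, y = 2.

∂G₂/∂x = 0
∂G₁/∂y = -5
Scalar curl = 5
At (-3, 2): 5.

5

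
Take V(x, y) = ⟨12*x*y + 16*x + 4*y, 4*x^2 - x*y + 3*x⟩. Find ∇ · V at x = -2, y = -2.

∂V₁/∂x = 12*y + 16
∂V₂/∂y = -x
∇·V = -x + 12*y + 16
At (-2, -2): -6.

-6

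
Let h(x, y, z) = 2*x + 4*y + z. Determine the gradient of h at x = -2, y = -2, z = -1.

∂h/∂x = 2
∂h/∂y = 4
∂h/∂z = 1
∇h = (2, 4, 1)
At (-2, -2, -1): (2, 4, 1).

(2, 4, 1)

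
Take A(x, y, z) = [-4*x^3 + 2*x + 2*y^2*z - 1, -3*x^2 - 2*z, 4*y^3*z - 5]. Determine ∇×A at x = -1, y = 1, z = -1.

(∇×A)₁ = ∂A₃/∂y − ∂A₂/∂z = 12*y^2*z + 2
(∇×A)₂ = ∂A₁/∂z − ∂A₃/∂x = 2*y^2
(∇×A)₃ = ∂A₂/∂x − ∂A₁/∂y = -6*x - 4*y*z
∇×A = (12*y^2*z + 2, 2*y^2, -6*x - 4*y*z)
At (-1, 1, -1): (-10, 2, 10).

(-10, 2, 10)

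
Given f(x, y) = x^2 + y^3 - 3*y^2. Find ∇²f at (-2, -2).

∂²f/∂x² = 2
∂²f/∂y² = 6*(y - 1)
∇²f = 6*y - 4
At (-2, -2): -16.

-16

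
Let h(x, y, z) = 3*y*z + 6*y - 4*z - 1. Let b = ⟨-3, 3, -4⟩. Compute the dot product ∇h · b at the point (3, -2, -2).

40

∂h/∂x = 0
∂h/∂y = 3*z + 6
∂h/∂z = 3*y - 4
∇h at (3, -2, -2) = (0, 0, -10)
∇h · b = (0)(-3) + (0)(3) + (-10)(-4) = 40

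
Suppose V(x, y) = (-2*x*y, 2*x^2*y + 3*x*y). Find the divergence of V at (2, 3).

8

∂V₁/∂x = -2*y
∂V₂/∂y = 2*x^2 + 3*x
∇·V = 2*x^2 + 3*x - 2*y
At (2, 3): 8.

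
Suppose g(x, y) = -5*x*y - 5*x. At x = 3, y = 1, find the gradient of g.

(-10, -15)

∂g/∂x = -5*y - 5
∂g/∂y = -5*x
∇g = (-5*y - 5, -5*x)
At (3, 1): (-10, -15).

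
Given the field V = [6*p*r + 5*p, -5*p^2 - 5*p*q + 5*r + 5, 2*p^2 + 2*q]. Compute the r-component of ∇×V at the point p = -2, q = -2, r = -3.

30

(∇×V)_3 = ∂V₂/∂p − ∂V₁/∂q
= -10*p - 5*q − (0)
= -10*p - 5*q
At (-2, -2, -3): 30.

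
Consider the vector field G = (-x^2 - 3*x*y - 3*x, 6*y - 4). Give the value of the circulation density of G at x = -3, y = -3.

∂G₂/∂x = 0
∂G₁/∂y = -3*x
Scalar curl = 3*x
At (-3, -3): -9.

-9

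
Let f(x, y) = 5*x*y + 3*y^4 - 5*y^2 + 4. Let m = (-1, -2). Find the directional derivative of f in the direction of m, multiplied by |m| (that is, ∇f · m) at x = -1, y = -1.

∂f/∂x = 5*y
∂f/∂y = 5*x + 12*y^3 - 10*y
∇f at (-1, -1) = (-5, -7)
∇f · m = (-5)(-1) + (-7)(-2) = 19

19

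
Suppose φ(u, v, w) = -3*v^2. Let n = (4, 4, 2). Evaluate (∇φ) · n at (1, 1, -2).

∂φ/∂u = 0
∂φ/∂v = -6*v
∂φ/∂w = 0
∇φ at (1, 1, -2) = (0, -6, 0)
∇φ · n = (0)(4) + (-6)(4) + (0)(2) = -24

-24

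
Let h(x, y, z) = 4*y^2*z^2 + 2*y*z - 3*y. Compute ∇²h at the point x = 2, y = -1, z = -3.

80

∂²h/∂x² = 0
∂²h/∂y² = 8*z^2
∂²h/∂z² = 8*y^2
∇²h = 8*y^2 + 8*z^2
At (2, -1, -3): 80.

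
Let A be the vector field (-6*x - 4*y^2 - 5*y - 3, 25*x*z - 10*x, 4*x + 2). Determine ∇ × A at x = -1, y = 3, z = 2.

(∇×A)₁ = ∂A₃/∂y − ∂A₂/∂z = -25*x
(∇×A)₂ = ∂A₁/∂z − ∂A₃/∂x = -4
(∇×A)₃ = ∂A₂/∂x − ∂A₁/∂y = 8*y + 25*z - 5
∇×A = (-25*x, -4, 8*y + 25*z - 5)
At (-1, 3, 2): (25, -4, 69).

(25, -4, 69)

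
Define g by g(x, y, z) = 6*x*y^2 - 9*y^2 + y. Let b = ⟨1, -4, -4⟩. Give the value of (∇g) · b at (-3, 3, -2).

698

∂g/∂x = 6*y^2
∂g/∂y = 12*x*y - 18*y + 1
∂g/∂z = 0
∇g at (-3, 3, -2) = (54, -161, 0)
∇g · b = (54)(1) + (-161)(-4) + (0)(-4) = 698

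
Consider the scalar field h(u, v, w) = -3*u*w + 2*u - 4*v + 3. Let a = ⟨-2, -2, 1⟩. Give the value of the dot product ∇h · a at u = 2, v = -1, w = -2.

-14

∂h/∂u = -3*w + 2
∂h/∂v = -4
∂h/∂w = -3*u
∇h at (2, -1, -2) = (8, -4, -6)
∇h · a = (8)(-2) + (-4)(-2) + (-6)(1) = -14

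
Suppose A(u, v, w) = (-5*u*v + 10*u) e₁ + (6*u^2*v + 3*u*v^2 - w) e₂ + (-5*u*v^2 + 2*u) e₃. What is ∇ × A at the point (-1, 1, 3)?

(11, 3, -14)

(∇×A)₁ = ∂A₃/∂v − ∂A₂/∂w = -10*u*v + 1
(∇×A)₂ = ∂A₁/∂w − ∂A₃/∂u = 5*v^2 - 2
(∇×A)₃ = ∂A₂/∂u − ∂A₁/∂v = 12*u*v + 5*u + 3*v^2
∇×A = (-10*u*v + 1, 5*v^2 - 2, 12*u*v + 5*u + 3*v^2)
At (-1, 1, 3): (11, 3, -14).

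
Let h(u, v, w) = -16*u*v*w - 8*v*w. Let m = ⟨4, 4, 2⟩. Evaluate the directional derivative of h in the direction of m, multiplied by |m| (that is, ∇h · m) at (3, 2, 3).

-1280

∂h/∂u = -16*v*w
∂h/∂v = -16*u*w - 8*w
∂h/∂w = -16*u*v - 8*v
∇h at (3, 2, 3) = (-96, -168, -112)
∇h · m = (-96)(4) + (-168)(4) + (-112)(2) = -1280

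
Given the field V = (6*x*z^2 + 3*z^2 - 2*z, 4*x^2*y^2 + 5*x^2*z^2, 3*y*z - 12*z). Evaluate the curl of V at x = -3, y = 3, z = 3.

(-261, -92, -486)

(∇×V)₁ = ∂V₃/∂y − ∂V₂/∂z = -10*x^2*z + 3*z
(∇×V)₂ = ∂V₁/∂z − ∂V₃/∂x = 12*x*z + 6*z - 2
(∇×V)₃ = ∂V₂/∂x − ∂V₁/∂y = 8*x*y^2 + 10*x*z^2
∇×V = (-10*x^2*z + 3*z, 12*x*z + 6*z - 2, 8*x*y^2 + 10*x*z^2)
At (-3, 3, 3): (-261, -92, -486).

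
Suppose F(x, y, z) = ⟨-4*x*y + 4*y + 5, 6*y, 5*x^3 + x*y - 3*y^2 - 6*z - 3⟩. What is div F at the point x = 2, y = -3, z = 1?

∂F₁/∂x = -4*y
∂F₂/∂y = 6
∂F₃/∂z = -6
∇·F = -4*y
At (2, -3, 1): 12.

12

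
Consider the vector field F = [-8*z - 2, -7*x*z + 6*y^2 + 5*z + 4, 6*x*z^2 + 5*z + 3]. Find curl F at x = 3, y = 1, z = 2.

(∇×F)₁ = ∂F₃/∂y − ∂F₂/∂z = 7*x - 5
(∇×F)₂ = ∂F₁/∂z − ∂F₃/∂x = -6*z^2 - 8
(∇×F)₃ = ∂F₂/∂x − ∂F₁/∂y = -7*z
∇×F = (7*x - 5, -6*z^2 - 8, -7*z)
At (3, 1, 2): (16, -32, -14).

(16, -32, -14)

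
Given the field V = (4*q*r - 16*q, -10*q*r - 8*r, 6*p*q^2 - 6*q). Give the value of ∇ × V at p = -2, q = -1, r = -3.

(16, -10, 28)

(∇×V)₁ = ∂V₃/∂q − ∂V₂/∂r = 12*p*q + 10*q + 2
(∇×V)₂ = ∂V₁/∂r − ∂V₃/∂p = -6*q^2 + 4*q
(∇×V)₃ = ∂V₂/∂p − ∂V₁/∂q = -4*r + 16
∇×V = (12*p*q + 10*q + 2, -6*q^2 + 4*q, -4*r + 16)
At (-2, -1, -3): (16, -10, 28).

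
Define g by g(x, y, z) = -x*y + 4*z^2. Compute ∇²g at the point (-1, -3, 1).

∂²g/∂x² = 0
∂²g/∂y² = 0
∂²g/∂z² = 8
∇²g = 8
At (-1, -3, 1): 8.

8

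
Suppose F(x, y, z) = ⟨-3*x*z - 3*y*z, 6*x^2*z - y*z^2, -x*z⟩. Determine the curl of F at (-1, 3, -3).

(∇×F)₁ = ∂F₃/∂y − ∂F₂/∂z = -6*x^2 + 2*y*z
(∇×F)₂ = ∂F₁/∂z − ∂F₃/∂x = -3*x - 3*y + z
(∇×F)₃ = ∂F₂/∂x − ∂F₁/∂y = 12*x*z + 3*z
∇×F = (-6*x^2 + 2*y*z, -3*x - 3*y + z, 12*x*z + 3*z)
At (-1, 3, -3): (-24, -9, 27).

(-24, -9, 27)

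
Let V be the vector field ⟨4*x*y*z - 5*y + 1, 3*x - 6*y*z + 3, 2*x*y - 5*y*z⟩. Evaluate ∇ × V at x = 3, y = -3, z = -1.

(-7, -30, 20)

(∇×V)₁ = ∂V₃/∂y − ∂V₂/∂z = 2*x + 6*y - 5*z
(∇×V)₂ = ∂V₁/∂z − ∂V₃/∂x = 4*x*y - 2*y
(∇×V)₃ = ∂V₂/∂x − ∂V₁/∂y = -4*x*z + 8
∇×V = (2*x + 6*y - 5*z, 4*x*y - 2*y, -4*x*z + 8)
At (3, -3, -1): (-7, -30, 20).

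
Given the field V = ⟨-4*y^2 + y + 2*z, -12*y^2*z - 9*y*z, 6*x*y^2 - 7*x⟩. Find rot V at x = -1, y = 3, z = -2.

(99, -45, 23)

(∇×V)₁ = ∂V₃/∂y − ∂V₂/∂z = 12*x*y + 12*y^2 + 9*y
(∇×V)₂ = ∂V₁/∂z − ∂V₃/∂x = -6*y^2 + 9
(∇×V)₃ = ∂V₂/∂x − ∂V₁/∂y = 8*y - 1
∇×V = (12*x*y + 12*y^2 + 9*y, -6*y^2 + 9, 8*y - 1)
At (-1, 3, -2): (99, -45, 23).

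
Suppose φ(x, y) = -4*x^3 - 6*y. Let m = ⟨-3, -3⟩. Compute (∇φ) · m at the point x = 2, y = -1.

∂φ/∂x = -12*x^2
∂φ/∂y = -6
∇φ at (2, -1) = (-48, -6)
∇φ · m = (-48)(-3) + (-6)(-3) = 162

162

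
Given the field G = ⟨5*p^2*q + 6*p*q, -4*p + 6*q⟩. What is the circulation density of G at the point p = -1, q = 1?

∂G₂/∂p = -4
∂G₁/∂q = 5*p^2 + 6*p
Scalar curl = -5*p^2 - 6*p - 4
At (-1, 1): -3.

-3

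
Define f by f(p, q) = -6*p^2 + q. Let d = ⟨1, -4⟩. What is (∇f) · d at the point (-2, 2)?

∂f/∂p = -12*p
∂f/∂q = 1
∇f at (-2, 2) = (24, 1)
∇f · d = (24)(1) + (1)(-4) = 20

20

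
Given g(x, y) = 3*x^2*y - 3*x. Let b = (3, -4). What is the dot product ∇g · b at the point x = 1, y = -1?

∂g/∂x = 6*x*y - 3
∂g/∂y = 3*x^2
∇g at (1, -1) = (-9, 3)
∇g · b = (-9)(3) + (3)(-4) = -39

-39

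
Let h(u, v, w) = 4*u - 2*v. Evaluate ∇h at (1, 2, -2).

(4, -2, 0)

∂h/∂u = 4
∂h/∂v = -2
∂h/∂w = 0
∇h = (4, -2, 0)
At (1, 2, -2): (4, -2, 0).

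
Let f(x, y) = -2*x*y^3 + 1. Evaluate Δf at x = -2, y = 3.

∂²f/∂x² = 0
∂²f/∂y² = -12*x*y
∇²f = -12*x*y
At (-2, 3): 72.

72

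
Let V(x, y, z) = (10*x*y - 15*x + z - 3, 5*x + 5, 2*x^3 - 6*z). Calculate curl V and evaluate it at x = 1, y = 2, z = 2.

(0, -5, -5)

(∇×V)₁ = ∂V₃/∂y − ∂V₂/∂z = 0
(∇×V)₂ = ∂V₁/∂z − ∂V₃/∂x = -6*x^2 + 1
(∇×V)₃ = ∂V₂/∂x − ∂V₁/∂y = -10*x + 5
∇×V = (0, -6*x^2 + 1, -10*x + 5)
At (1, 2, 2): (0, -5, -5).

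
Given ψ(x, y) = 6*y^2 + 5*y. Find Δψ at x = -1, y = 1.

∂²ψ/∂x² = 0
∂²ψ/∂y² = 12
∇²ψ = 12
At (-1, 1): 12.

12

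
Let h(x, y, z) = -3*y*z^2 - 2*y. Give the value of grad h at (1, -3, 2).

(0, -14, 36)

∂h/∂x = 0
∂h/∂y = -3*z^2 - 2
∂h/∂z = -6*y*z
∇h = (0, -3*z^2 - 2, -6*y*z)
At (1, -3, 2): (0, -14, 36).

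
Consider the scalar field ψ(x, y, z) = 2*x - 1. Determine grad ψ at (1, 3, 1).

(2, 0, 0)

∂ψ/∂x = 2
∂ψ/∂y = 0
∂ψ/∂z = 0
∇ψ = (2, 0, 0)
At (1, 3, 1): (2, 0, 0).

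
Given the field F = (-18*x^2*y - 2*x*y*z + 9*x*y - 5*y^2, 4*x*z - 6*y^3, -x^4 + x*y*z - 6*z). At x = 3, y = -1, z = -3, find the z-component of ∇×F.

95

(∇×F)_3 = ∂F₂/∂x − ∂F₁/∂y
= 4*z − (-18*x^2 - 2*x*z + 9*x - 10*y)
= 18*x^2 + 2*x*z - 9*x + 10*y + 4*z
At (3, -1, -3): 95.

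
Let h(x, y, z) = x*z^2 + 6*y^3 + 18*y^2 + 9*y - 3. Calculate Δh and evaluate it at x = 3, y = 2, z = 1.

114

∂²h/∂x² = 0
∂²h/∂y² = 36*(y + 1)
∂²h/∂z² = 2*x
∇²h = 2*x + 36*y + 36
At (3, 2, 1): 114.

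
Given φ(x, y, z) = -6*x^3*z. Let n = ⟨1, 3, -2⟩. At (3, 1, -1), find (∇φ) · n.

∂φ/∂x = -18*x^2*z
∂φ/∂y = 0
∂φ/∂z = -6*x^3
∇φ at (3, 1, -1) = (162, 0, -162)
∇φ · n = (162)(1) + (0)(3) + (-162)(-2) = 486

486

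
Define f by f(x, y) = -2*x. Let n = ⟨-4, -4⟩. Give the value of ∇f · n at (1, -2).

8

∂f/∂x = -2
∂f/∂y = 0
∇f at (1, -2) = (-2, 0)
∇f · n = (-2)(-4) + (0)(-4) = 8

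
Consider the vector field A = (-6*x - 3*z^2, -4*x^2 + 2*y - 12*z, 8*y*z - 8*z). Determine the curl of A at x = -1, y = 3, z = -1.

(∇×A)₁ = ∂A₃/∂y − ∂A₂/∂z = 8*z + 12
(∇×A)₂ = ∂A₁/∂z − ∂A₃/∂x = -6*z
(∇×A)₃ = ∂A₂/∂x − ∂A₁/∂y = -8*x
∇×A = (8*z + 12, -6*z, -8*x)
At (-1, 3, -1): (4, 6, 8).

(4, 6, 8)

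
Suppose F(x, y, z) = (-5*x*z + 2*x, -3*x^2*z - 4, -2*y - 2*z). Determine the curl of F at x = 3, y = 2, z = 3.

(25, -15, -54)

(∇×F)₁ = ∂F₃/∂y − ∂F₂/∂z = 3*x^2 - 2
(∇×F)₂ = ∂F₁/∂z − ∂F₃/∂x = -5*x
(∇×F)₃ = ∂F₂/∂x − ∂F₁/∂y = -6*x*z
∇×F = (3*x^2 - 2, -5*x, -6*x*z)
At (3, 2, 3): (25, -15, -54).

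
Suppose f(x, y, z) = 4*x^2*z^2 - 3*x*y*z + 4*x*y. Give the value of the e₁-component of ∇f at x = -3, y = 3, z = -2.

-66

(∇f)_1 = ∂f/∂x = 8*x*z^2 - 3*y*z + 4*y
At (-3, 3, -2): -66.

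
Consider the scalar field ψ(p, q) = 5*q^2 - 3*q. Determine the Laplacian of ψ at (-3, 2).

10

∂²ψ/∂p² = 0
∂²ψ/∂q² = 10
∇²ψ = 10
At (-3, 2): 10.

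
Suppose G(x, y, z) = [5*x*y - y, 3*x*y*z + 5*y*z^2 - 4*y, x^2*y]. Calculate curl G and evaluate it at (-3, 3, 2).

(∇×G)₁ = ∂G₃/∂y − ∂G₂/∂z = x^2 - 3*x*y - 10*y*z
(∇×G)₂ = ∂G₁/∂z − ∂G₃/∂x = -2*x*y
(∇×G)₃ = ∂G₂/∂x − ∂G₁/∂y = -5*x + 3*y*z + 1
∇×G = (x^2 - 3*x*y - 10*y*z, -2*x*y, -5*x + 3*y*z + 1)
At (-3, 3, 2): (-24, 18, 34).

(-24, 18, 34)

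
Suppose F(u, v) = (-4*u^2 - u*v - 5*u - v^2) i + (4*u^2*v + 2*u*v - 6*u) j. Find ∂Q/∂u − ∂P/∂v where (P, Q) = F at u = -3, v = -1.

∂F₂/∂u = 8*u*v + 2*v - 6
∂F₁/∂v = -u - 2*v
Scalar curl = 8*u*v + u + 4*v - 6
At (-3, -1): 11.

11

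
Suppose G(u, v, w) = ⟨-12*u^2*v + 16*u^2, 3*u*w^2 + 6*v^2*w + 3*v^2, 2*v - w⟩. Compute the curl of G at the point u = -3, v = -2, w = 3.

(32, 0, 135)

(∇×G)₁ = ∂G₃/∂v − ∂G₂/∂w = -6*u*w - 6*v^2 + 2
(∇×G)₂ = ∂G₁/∂w − ∂G₃/∂u = 0
(∇×G)₃ = ∂G₂/∂u − ∂G₁/∂v = 12*u^2 + 3*w^2
∇×G = (-6*u*w - 6*v^2 + 2, 0, 12*u^2 + 3*w^2)
At (-3, -2, 3): (32, 0, 135).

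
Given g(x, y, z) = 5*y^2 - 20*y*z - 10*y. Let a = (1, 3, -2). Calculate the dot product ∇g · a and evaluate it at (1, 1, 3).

-140

∂g/∂x = 0
∂g/∂y = 10*y - 20*z - 10
∂g/∂z = -20*y
∇g at (1, 1, 3) = (0, -60, -20)
∇g · a = (0)(1) + (-60)(3) + (-20)(-2) = -140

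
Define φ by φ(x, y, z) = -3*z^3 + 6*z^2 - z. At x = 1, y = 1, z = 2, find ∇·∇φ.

∂²φ/∂x² = 0
∂²φ/∂y² = 0
∂²φ/∂z² = 6*(-3*z + 2)
∇²φ = -18*z + 12
At (1, 1, 2): -24.

-24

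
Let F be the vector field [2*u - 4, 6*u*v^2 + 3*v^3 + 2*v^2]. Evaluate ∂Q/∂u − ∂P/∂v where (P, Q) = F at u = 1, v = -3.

∂F₂/∂u = 6*v^2
∂F₁/∂v = 0
Scalar curl = 6*v^2
At (1, -3): 54.

54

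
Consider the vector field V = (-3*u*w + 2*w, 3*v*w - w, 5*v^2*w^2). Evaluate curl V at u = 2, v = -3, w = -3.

(∇×V)₁ = ∂V₃/∂v − ∂V₂/∂w = 10*v*w^2 - 3*v + 1
(∇×V)₂ = ∂V₁/∂w − ∂V₃/∂u = -3*u + 2
(∇×V)₃ = ∂V₂/∂u − ∂V₁/∂v = 0
∇×V = (10*v*w^2 - 3*v + 1, -3*u + 2, 0)
At (2, -3, -3): (-260, -4, 0).

(-260, -4, 0)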